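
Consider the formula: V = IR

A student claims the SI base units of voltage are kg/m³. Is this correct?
Units of each symbol in V = IR:
  I (current): A
  R (resistance, in ohms): kg·m²/(s³·A²)

Multiplying the contributions: [A] · [kg·m²/(s³·A²)]
Adding exponents of each base unit: kg: 1, m: 2, s: -3, A: -1
SI base units of voltage: kg·m²/(s³·A)

The claimed units kg/m³ (exponents kg: 1, m: -3) do not match the derived units kg·m²/(s³·A) (exponents kg: 1, m: 2, s: -3, A: -1), so the claim is incorrect.

Answer: No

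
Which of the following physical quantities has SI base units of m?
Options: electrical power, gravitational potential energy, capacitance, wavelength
Checking the SI base units of each option:
  electrical power (P = IV): kg·m²/s³  ✗
  gravitational potential energy (U = -GMm/r): kg·m²/s²  ✗
  capacitance (C = Q/V): s⁴·A²/(kg·m²)  ✗
  wavelength (λ = v/f): m  ✓ matches

Only wavelength has units m.

Answer: wavelength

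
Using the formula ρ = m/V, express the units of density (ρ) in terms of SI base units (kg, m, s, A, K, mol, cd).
Units of each symbol in ρ = m/V:
  m (mass): kg
  V (volume): m³  → in the denominator, contributes 1/m³

Multiplying the contributions: [kg] · [1/m³]
Adding exponents of each base unit: kg: 1, m: -3
SI base units of density: kg/m³

Answer: kg/m³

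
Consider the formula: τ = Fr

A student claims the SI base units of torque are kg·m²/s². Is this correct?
Units of each symbol in τ = Fr:
  F (force): kg·m/s²
  r (lever arm): m

Multiplying the contributions: [kg·m/s²] · [m]
Adding exponents of each base unit: kg: 1, m: 2, s: -2
SI base units of torque: kg·m²/s²

The claimed units kg·m²/s² match the derived units, so the claim is correct.

Answer: Yes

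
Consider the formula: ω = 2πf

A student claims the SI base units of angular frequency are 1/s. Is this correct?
Units of each symbol in ω = 2πf:
  f (frequency): 1/s
  The factor 2π is dimensionless.

Multiplying the contributions: [1/s]
Adding exponents of each base unit: s: -1
SI base units of angular frequency: 1/s

The claimed units 1/s match the derived units, so the claim is correct.

Answer: Yes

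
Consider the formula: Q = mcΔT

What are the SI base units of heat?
Units of each symbol in Q = mcΔT:
  m (mass): kg
  c (specific heat capacity, in J/(kg·K)): m²/(s²·K)
  ΔT (temperature change): K

Multiplying the contributions: [kg] · [m²/(s²·K)] · [K]
Adding exponents of each base unit: kg: 1, m: 2, s: -2
SI base units of heat: kg·m²/s²

Answer: kg·m²/s²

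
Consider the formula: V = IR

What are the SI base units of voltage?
Units of each symbol in V = IR:
  I (current): A
  R (resistance, in ohms): kg·m²/(s³·A²)

Multiplying the contributions: [A] · [kg·m²/(s³·A²)]
Adding exponents of each base unit: kg: 1, m: 2, s: -3, A: -1
SI base units of voltage: kg·m²/(s³·A)

Answer: kg·m²/(s³·A)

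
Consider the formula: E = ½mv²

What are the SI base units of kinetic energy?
Units of each symbol in E = ½mv²:
  m (mass): kg
  v (speed): m/s  → to the power 2, contributes m²/s²
  The factor ½ is dimensionless.

Multiplying the contributions: [kg] · [m²/s²]
Adding exponents of each base unit: kg: 1, m: 2, s: -2
SI base units of kinetic energy: kg·m²/s²

Answer: kg·m²/s²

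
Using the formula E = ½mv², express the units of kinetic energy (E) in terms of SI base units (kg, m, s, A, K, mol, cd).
Units of each symbol in E = ½mv²:
  m (mass): kg
  v (speed): m/s  → to the power 2, contributes m²/s²
  The factor ½ is dimensionless.

Multiplying the contributions: [kg] · [m²/s²]
Adding exponents of each base unit: kg: 1, m: 2, s: -2
SI base units of kinetic energy: kg·m²/s²

Answer: kg·m²/s²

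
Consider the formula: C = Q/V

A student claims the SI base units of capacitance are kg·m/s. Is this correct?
Units of each symbol in C = Q/V:
  Q (charge, in coulombs): s·A
  V (voltage, in volts): kg·m²/(s³·A)  → in the denominator, contributes s³·A/(kg·m²)

Multiplying the contributions: [s·A] · [s³·A/(kg·m²)]
Adding exponents of each base unit: kg: -1, m: -2, s: 4, A: 2
SI base units of capacitance: s⁴·A²/(kg·m²)

The claimed units kg·m/s (exponents kg: 1, m: 1, s: -1) do not match the derived units s⁴·A²/(kg·m²) (exponents kg: -1, m: -2, s: 4, A: 2), so the claim is incorrect.

Answer: No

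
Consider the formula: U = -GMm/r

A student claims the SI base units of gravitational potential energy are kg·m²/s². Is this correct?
Units of each symbol in U = -GMm/r:
  G (gravitational constant): m³/(kg·s²)
  M (mass): kg
  m (mass): kg
  r (distance): m  → in the denominator, contributes 1/m
  The minus sign does not affect the units.

Multiplying the contributions: [m³/(kg·s²)] · [kg] · [kg] · [1/m]
Adding exponents of each base unit: kg: 1, m: 2, s: -2
SI base units of gravitational potential energy: kg·m²/s²

The claimed units kg·m²/s² match the derived units, so the claim is correct.

Answer: Yes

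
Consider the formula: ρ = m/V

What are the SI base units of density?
Units of each symbol in ρ = m/V:
  m (mass): kg
  V (volume): m³  → in the denominator, contributes 1/m³

Multiplying the contributions: [kg] · [1/m³]
Adding exponents of each base unit: kg: 1, m: -3
SI base units of density: kg/m³

Answer: kg/m³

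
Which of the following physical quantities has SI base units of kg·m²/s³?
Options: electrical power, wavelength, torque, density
Checking the SI base units of each option:
  electrical power (P = IV): kg·m²/s³  ✓ matches
  wavelength (λ = v/f): m  ✗
  torque (τ = Fr): kg·m²/s²  ✗
  density (ρ = m/V): kg/m³  ✗

Only electrical power has units kg·m²/s³.

Answer: electrical power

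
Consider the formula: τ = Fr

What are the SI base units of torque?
Units of each symbol in τ = Fr:
  F (force): kg·m/s²
  r (lever arm): m

Multiplying the contributions: [kg·m/s²] · [m]
Adding exponents of each base unit: kg: 1, m: 2, s: -2
SI base units of torque: kg·m²/s²

Answer: kg·m²/s²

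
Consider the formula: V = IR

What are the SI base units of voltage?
Units of each symbol in V = IR:
  I (current): A
  R (resistance, in ohms): kg·m²/(s³·A²)

Multiplying the contributions: [A] · [kg·m²/(s³·A²)]
Adding exponents of each base unit: kg: 1, m: 2, s: -3, A: -1
SI base units of voltage: kg·m²/(s³·A)

Answer: kg·m²/(s³·A)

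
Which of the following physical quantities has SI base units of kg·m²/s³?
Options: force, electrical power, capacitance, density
Checking the SI base units of each option:
  force (F = ma): kg·m/s²  ✗
  electrical power (P = IV): kg·m²/s³  ✓ matches
  capacitance (C = Q/V): s⁴·A²/(kg·m²)  ✗
  density (ρ = m/V): kg/m³  ✗

Only electrical power has units kg·m²/s³.

Answer: electrical power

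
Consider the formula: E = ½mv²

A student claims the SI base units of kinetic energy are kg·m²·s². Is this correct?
Units of each symbol in E = ½mv²:
  m (mass): kg
  v (speed): m/s  → to the power 2, contributes m²/s²
  The factor ½ is dimensionless.

Multiplying the contributions: [kg] · [m²/s²]
Adding exponents of each base unit: kg: 1, m: 2, s: -2
SI base units of kinetic energy: kg·m²/s²

The claimed units kg·m²·s² (exponents kg: 1, m: 2, s: 2) do not match the derived units kg·m²/s² (exponents kg: 1, m: 2, s: -2), so the claim is incorrect.

Answer: No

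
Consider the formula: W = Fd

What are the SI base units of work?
Units of each symbol in W = Fd:
  F (force): kg·m/s²
  d (displacement): m

Multiplying the contributions: [kg·m/s²] · [m]
Adding exponents of each base unit: kg: 1, m: 2, s: -2
SI base units of work: kg·m²/s²

Answer: kg·m²/s²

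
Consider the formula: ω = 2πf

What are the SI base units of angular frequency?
Units of each symbol in ω = 2πf:
  f (frequency): 1/s
  The factor 2π is dimensionless.

Multiplying the contributions: [1/s]
Adding exponents of each base unit: s: -1
SI base units of angular frequency: 1/s

Answer: 1/s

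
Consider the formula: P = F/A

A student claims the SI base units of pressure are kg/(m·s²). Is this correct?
Units of each symbol in P = F/A:
  F (force): kg·m/s²
  A (area): m²  → in the denominator, contributes 1/m²

Multiplying the contributions: [kg·m/s²] · [1/m²]
Adding exponents of each base unit: kg: 1, m: -1, s: -2
SI base units of pressure: kg/(m·s²)

The claimed units kg/(m·s²) match the derived units, so the claim is correct.

Answer: Yes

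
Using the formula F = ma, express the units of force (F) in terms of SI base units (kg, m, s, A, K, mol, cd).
Units of each symbol in F = ma:
  m (mass): kg
  a (acceleration): m/s²

Multiplying the contributions: [kg] · [m/s²]
Adding exponents of each base unit: kg: 1, m: 1, s: -2
SI base units of force: kg·m/s²

Answer: kg·m/s²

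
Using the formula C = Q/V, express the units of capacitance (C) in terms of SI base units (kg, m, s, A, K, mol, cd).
Units of each symbol in C = Q/V:
  Q (charge, in coulombs): s·A
  V (voltage, in volts): kg·m²/(s³·A)  → in the denominator, contributes s³·A/(kg·m²)

Multiplying the contributions: [s·A] · [s³·A/(kg·m²)]
Adding exponents of each base unit: kg: -1, m: -2, s: 4, A: 2
SI base units of capacitance: s⁴·A²/(kg·m²)

Answer: s⁴·A²/(kg·m²)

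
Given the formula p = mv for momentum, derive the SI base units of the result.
Units of each symbol in p = mv:
  m (mass): kg
  v (velocity): m/s

Multiplying the contributions: [kg] · [m/s]
Adding exponents of each base unit: kg: 1, m: 1, s: -1
SI base units of momentum: kg·m/s

Answer: kg·m/s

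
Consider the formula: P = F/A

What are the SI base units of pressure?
Units of each symbol in P = F/A:
  F (force): kg·m/s²
  A (area): m²  → in the denominator, contributes 1/m²

Multiplying the contributions: [kg·m/s²] · [1/m²]
Adding exponents of each base unit: kg: 1, m: -1, s: -2
SI base units of pressure: kg/(m·s²)

Answer: kg/(m·s²)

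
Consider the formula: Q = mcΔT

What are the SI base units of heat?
Units of each symbol in Q = mcΔT:
  m (mass): kg
  c (specific heat capacity, in J/(kg·K)): m²/(s²·K)
  ΔT (temperature change): K

Multiplying the contributions: [kg] · [m²/(s²·K)] · [K]
Adding exponents of each base unit: kg: 1, m: 2, s: -2
SI base units of heat: kg·m²/s²

Answer: kg·m²/s²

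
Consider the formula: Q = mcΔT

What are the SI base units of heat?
Units of each symbol in Q = mcΔT:
  m (mass): kg
  c (specific heat capacity, in J/(kg·K)): m²/(s²·K)
  ΔT (temperature change): K

Multiplying the contributions: [kg] · [m²/(s²·K)] · [K]
Adding exponents of each base unit: kg: 1, m: 2, s: -2
SI base units of heat: kg·m²/s²

Answer: kg·m²/s²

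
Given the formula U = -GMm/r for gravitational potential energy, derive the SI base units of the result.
Units of each symbol in U = -GMm/r:
  G (gravitational constant): m³/(kg·s²)
  M (mass): kg
  m (mass): kg
  r (distance): m  → in the denominator, contributes 1/m
  The minus sign does not affect the units.

Multiplying the contributions: [m³/(kg·s²)] · [kg] · [kg] · [1/m]
Adding exponents of each base unit: kg: 1, m: 2, s: -2
SI base units of gravitational potential energy: kg·m²/s²

Answer: kg·m²/s²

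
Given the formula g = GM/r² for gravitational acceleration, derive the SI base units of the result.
Units of each symbol in g = GM/r²:
  G (gravitational constant): m³/(kg·s²)
  M (mass): kg
  r (distance): m  → to the power 2 in the denominator, contributes 1/m²

Multiplying the contributions: [m³/(kg·s²)] · [kg] · [1/m²]
Adding exponents of each base unit: m: 1, s: -2
SI base units of gravitational acceleration: m/s²

Answer: m/s²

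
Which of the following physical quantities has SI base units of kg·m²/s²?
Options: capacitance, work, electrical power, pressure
Checking the SI base units of each option:
  capacitance (C = Q/V): s⁴·A²/(kg·m²)  ✗
  work (W = Fd): kg·m²/s²  ✓ matches
  electrical power (P = IV): kg·m²/s³  ✗
  pressure (P = F/A): kg/(m·s²)  ✗

Only work has units kg·m²/s².

Answer: work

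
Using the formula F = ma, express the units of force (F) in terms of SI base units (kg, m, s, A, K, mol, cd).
Units of each symbol in F = ma:
  m (mass): kg
  a (acceleration): m/s²

Multiplying the contributions: [kg] · [m/s²]
Adding exponents of each base unit: kg: 1, m: 1, s: -2
SI base units of force: kg·m/s²

Answer: kg·m/s²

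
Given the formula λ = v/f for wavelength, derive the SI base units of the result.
Units of each symbol in λ = v/f:
  v (wave speed): m/s
  f (frequency): 1/s  → in the denominator, contributes s

Multiplying the contributions: [m/s] · [s]
Adding exponents of each base unit: m: 1
SI base units of wavelength: m

Answer: m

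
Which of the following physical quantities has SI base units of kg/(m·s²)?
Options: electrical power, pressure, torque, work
Checking the SI base units of each option:
  electrical power (P = IV): kg·m²/s³  ✗
  pressure (P = F/A): kg/(m·s²)  ✓ matches
  torque (τ = Fr): kg·m²/s²  ✗
  work (W = Fd): kg·m²/s²  ✗

Only pressure has units kg/(m·s²).

Answer: pressure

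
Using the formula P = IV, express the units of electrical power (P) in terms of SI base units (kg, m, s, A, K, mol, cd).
Units of each symbol in P = IV:
  I (current): A
  V (voltage, in volts): kg·m²/(s³·A)

Multiplying the contributions: [A] · [kg·m²/(s³·A)]
Adding exponents of each base unit: kg: 1, m: 2, s: -3
SI base units of electrical power: kg·m²/s³

Answer: kg·m²/s³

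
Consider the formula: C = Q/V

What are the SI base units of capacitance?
Units of each symbol in C = Q/V:
  Q (charge, in coulombs): s·A
  V (voltage, in volts): kg·m²/(s³·A)  → in the denominator, contributes s³·A/(kg·m²)

Multiplying the contributions: [s·A] · [s³·A/(kg·m²)]
Adding exponents of each base unit: kg: -1, m: -2, s: 4, A: 2
SI base units of capacitance: s⁴·A²/(kg·m²)

Answer: s⁴·A²/(kg·m²)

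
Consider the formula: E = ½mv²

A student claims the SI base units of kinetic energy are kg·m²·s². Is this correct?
Units of each symbol in E = ½mv²:
  m (mass): kg
  v (speed): m/s  → to the power 2, contributes m²/s²
  The factor ½ is dimensionless.

Multiplying the contributions: [kg] · [m²/s²]
Adding exponents of each base unit: kg: 1, m: 2, s: -2
SI base units of kinetic energy: kg·m²/s²

The claimed units kg·m²·s² (exponents kg: 1, m: 2, s: 2) do not match the derived units kg·m²/s² (exponents kg: 1, m: 2, s: -2), so the claim is incorrect.

Answer: No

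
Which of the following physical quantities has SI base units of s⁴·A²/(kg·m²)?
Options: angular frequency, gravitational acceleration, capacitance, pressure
Checking the SI base units of each option:
  angular frequency (ω = 2πf): 1/s  ✗
  gravitational acceleration (g = GM/r²): m/s²  ✗
  capacitance (C = Q/V): s⁴·A²/(kg·m²)  ✓ matches
  pressure (P = F/A): kg/(m·s²)  ✗

Only capacitance has units s⁴·A²/(kg·m²).

Answer: capacitance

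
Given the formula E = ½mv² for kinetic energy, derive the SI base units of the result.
Units of each symbol in E = ½mv²:
  m (mass): kg
  v (speed): m/s  → to the power 2, contributes m²/s²
  The factor ½ is dimensionless.

Multiplying the contributions: [kg] · [m²/s²]
Adding exponents of each base unit: kg: 1, m: 2, s: -2
SI base units of kinetic energy: kg·m²/s²

Answer: kg·m²/s²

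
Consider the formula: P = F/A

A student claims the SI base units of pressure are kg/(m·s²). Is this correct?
Units of each symbol in P = F/A:
  F (force): kg·m/s²
  A (area): m²  → in the denominator, contributes 1/m²

Multiplying the contributions: [kg·m/s²] · [1/m²]
Adding exponents of each base unit: kg: 1, m: -1, s: -2
SI base units of pressure: kg/(m·s²)

The claimed units kg/(m·s²) match the derived units, so the claim is correct.

Answer: Yes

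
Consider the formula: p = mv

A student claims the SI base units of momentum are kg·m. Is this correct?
Units of each symbol in p = mv:
  m (mass): kg
  v (velocity): m/s

Multiplying the contributions: [kg] · [m/s]
Adding exponents of each base unit: kg: 1, m: 1, s: -1
SI base units of momentum: kg·m/s

The claimed units kg·m (exponents kg: 1, m: 1) do not match the derived units kg·m/s (exponents kg: 1, m: 1, s: -1), so the claim is incorrect.

Answer: No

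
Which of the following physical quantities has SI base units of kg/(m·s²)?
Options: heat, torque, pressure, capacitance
Checking the SI base units of each option:
  heat (Q = mcΔT): kg·m²/s²  ✗
  torque (τ = Fr): kg·m²/s²  ✗
  pressure (P = F/A): kg/(m·s²)  ✓ matches
  capacitance (C = Q/V): s⁴·A²/(kg·m²)  ✗

Only pressure has units kg/(m·s²).

Answer: pressure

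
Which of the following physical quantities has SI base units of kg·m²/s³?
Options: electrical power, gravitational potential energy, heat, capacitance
Checking the SI base units of each option:
  electrical power (P = IV): kg·m²/s³  ✓ matches
  gravitational potential energy (U = -GMm/r): kg·m²/s²  ✗
  heat (Q = mcΔT): kg·m²/s²  ✗
  capacitance (C = Q/V): s⁴·A²/(kg·m²)  ✗

Only electrical power has units kg·m²/s³.

Answer: electrical power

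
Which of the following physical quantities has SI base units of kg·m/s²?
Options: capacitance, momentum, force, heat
Checking the SI base units of each option:
  capacitance (C = Q/V): s⁴·A²/(kg·m²)  ✗
  momentum (p = mv): kg·m/s  ✗
  force (F = ma): kg·m/s²  ✓ matches
  heat (Q = mcΔT): kg·m²/s²  ✗

Only force has units kg·m/s².

Answer: force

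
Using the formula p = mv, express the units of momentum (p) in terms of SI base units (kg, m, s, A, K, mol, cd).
Units of each symbol in p = mv:
  m (mass): kg
  v (velocity): m/s

Multiplying the contributions: [kg] · [m/s]
Adding exponents of each base unit: kg: 1, m: 1, s: -1
SI base units of momentum: kg·m/s

Answer: kg·m/s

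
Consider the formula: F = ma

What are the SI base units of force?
Units of each symbol in F = ma:
  m (mass): kg
  a (acceleration): m/s²

Multiplying the contributions: [kg] · [m/s²]
Adding exponents of each base unit: kg: 1, m: 1, s: -2
SI base units of force: kg·m/s²

Answer: kg·m/s²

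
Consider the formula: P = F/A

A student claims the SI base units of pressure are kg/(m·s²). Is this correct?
Units of each symbol in P = F/A:
  F (force): kg·m/s²
  A (area): m²  → in the denominator, contributes 1/m²

Multiplying the contributions: [kg·m/s²] · [1/m²]
Adding exponents of each base unit: kg: 1, m: -1, s: -2
SI base units of pressure: kg/(m·s²)

The claimed units kg/(m·s²) match the derived units, so the claim is correct.

Answer: Yes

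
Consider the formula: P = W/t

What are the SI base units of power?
Units of each symbol in P = W/t:
  W (work): kg·m²/s²
  t (time): s  → in the denominator, contributes 1/s

Multiplying the contributions: [kg·m²/s²] · [1/s]
Adding exponents of each base unit: kg: 1, m: 2, s: -3
SI base units of power: kg·m²/s³

Answer: kg·m²/s³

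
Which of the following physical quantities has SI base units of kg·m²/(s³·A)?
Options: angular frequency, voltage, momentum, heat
Checking the SI base units of each option:
  angular frequency (ω = 2πf): 1/s  ✗
  voltage (V = IR): kg·m²/(s³·A)  ✓ matches
  momentum (p = mv): kg·m/s  ✗
  heat (Q = mcΔT): kg·m²/s²  ✗

Only voltage has units kg·m²/(s³·A).

Answer: voltage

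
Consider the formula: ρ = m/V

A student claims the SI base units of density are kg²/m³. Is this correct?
Units of each symbol in ρ = m/V:
  m (mass): kg
  V (volume): m³  → in the denominator, contributes 1/m³

Multiplying the contributions: [kg] · [1/m³]
Adding exponents of each base unit: kg: 1, m: -3
SI base units of density: kg/m³

The claimed units kg²/m³ (exponents kg: 2, m: -3) do not match the derived units kg/m³ (exponents kg: 1, m: -3), so the claim is incorrect.

Answer: No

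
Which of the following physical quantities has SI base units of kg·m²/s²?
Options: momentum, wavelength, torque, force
Checking the SI base units of each option:
  momentum (p = mv): kg·m/s  ✗
  wavelength (λ = v/f): m  ✗
  torque (τ = Fr): kg·m²/s²  ✓ matches
  force (F = ma): kg·m/s²  ✗

Only torque has units kg·m²/s².

Answer: torque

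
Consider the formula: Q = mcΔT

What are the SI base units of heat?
Units of each symbol in Q = mcΔT:
  m (mass): kg
  c (specific heat capacity, in J/(kg·K)): m²/(s²·K)
  ΔT (temperature change): K

Multiplying the contributions: [kg] · [m²/(s²·K)] · [K]
Adding exponents of each base unit: kg: 1, m: 2, s: -2
SI base units of heat: kg·m²/s²

Answer: kg·m²/s²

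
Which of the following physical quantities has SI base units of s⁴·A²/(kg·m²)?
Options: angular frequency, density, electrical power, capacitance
Checking the SI base units of each option:
  angular frequency (ω = 2πf): 1/s  ✗
  density (ρ = m/V): kg/m³  ✗
  electrical power (P = IV): kg·m²/s³  ✗
  capacitance (C = Q/V): s⁴·A²/(kg·m²)  ✓ matches

Only capacitance has units s⁴·A²/(kg·m²).

Answer: capacitance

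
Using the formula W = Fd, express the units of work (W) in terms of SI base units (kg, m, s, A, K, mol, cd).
Units of each symbol in W = Fd:
  F (force): kg·m/s²
  d (displacement): m

Multiplying the contributions: [kg·m/s²] · [m]
Adding exponents of each base unit: kg: 1, m: 2, s: -2
SI base units of work: kg·m²/s²

Answer: kg·m²/s²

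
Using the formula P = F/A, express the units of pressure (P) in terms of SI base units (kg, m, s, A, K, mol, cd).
Units of each symbol in P = F/A:
  F (force): kg·m/s²
  A (area): m²  → in the denominator, contributes 1/m²

Multiplying the contributions: [kg·m/s²] · [1/m²]
Adding exponents of each base unit: kg: 1, m: -1, s: -2
SI base units of pressure: kg/(m·s²)

Answer: kg/(m·s²)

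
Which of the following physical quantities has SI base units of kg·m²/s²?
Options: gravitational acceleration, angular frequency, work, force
Checking the SI base units of each option:
  gravitational acceleration (g = GM/r²): m/s²  ✗
  angular frequency (ω = 2πf): 1/s  ✗
  work (W = Fd): kg·m²/s²  ✓ matches
  force (F = ma): kg·m/s²  ✗

Only work has units kg·m²/s².

Answer: work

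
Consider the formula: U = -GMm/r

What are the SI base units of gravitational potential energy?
Units of each symbol in U = -GMm/r:
  G (gravitational constant): m³/(kg·s²)
  M (mass): kg
  m (mass): kg
  r (distance): m  → in the denominator, contributes 1/m
  The minus sign does not affect the units.

Multiplying the contributions: [m³/(kg·s²)] · [kg] · [kg] · [1/m]
Adding exponents of each base unit: kg: 1, m: 2, s: -2
SI base units of gravitational potential energy: kg·m²/s²

Answer: kg·m²/s²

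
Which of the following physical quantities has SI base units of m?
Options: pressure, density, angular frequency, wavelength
Checking the SI base units of each option:
  pressure (P = F/A): kg/(m·s²)  ✗
  density (ρ = m/V): kg/m³  ✗
  angular frequency (ω = 2πf): 1/s  ✗
  wavelength (λ = v/f): m  ✓ matches

Only wavelength has units m.

Answer: wavelength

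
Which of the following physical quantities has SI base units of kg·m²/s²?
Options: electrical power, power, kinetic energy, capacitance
Checking the SI base units of each option:
  electrical power (P = IV): kg·m²/s³  ✗
  power (P = W/t): kg·m²/s³  ✗
  kinetic energy (E = ½mv²): kg·m²/s²  ✓ matches
  capacitance (C = Q/V): s⁴·A²/(kg·m²)  ✗

Only kinetic energy has units kg·m²/s².

Answer: kinetic energy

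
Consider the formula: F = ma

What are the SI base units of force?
Units of each symbol in F = ma:
  m (mass): kg
  a (acceleration): m/s²

Multiplying the contributions: [kg] · [m/s²]
Adding exponents of each base unit: kg: 1, m: 1, s: -2
SI base units of force: kg·m/s²

Answer: kg·m/s²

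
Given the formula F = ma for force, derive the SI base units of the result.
Units of each symbol in F = ma:
  m (mass): kg
  a (acceleration): m/s²

Multiplying the contributions: [kg] · [m/s²]
Adding exponents of each base unit: kg: 1, m: 1, s: -2
SI base units of force: kg·m/s²

Answer: kg·m/s²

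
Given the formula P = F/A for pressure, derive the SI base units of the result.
Units of each symbol in P = F/A:
  F (force): kg·m/s²
  A (area): m²  → in the denominator, contributes 1/m²

Multiplying the contributions: [kg·m/s²] · [1/m²]
Adding exponents of each base unit: kg: 1, m: -1, s: -2
SI base units of pressure: kg/(m·s²)

Answer: kg/(m·s²)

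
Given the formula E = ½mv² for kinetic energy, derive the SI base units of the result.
Units of each symbol in E = ½mv²:
  m (mass): kg
  v (speed): m/s  → to the power 2, contributes m²/s²
  The factor ½ is dimensionless.

Multiplying the contributions: [kg] · [m²/s²]
Adding exponents of each base unit: kg: 1, m: 2, s: -2
SI base units of kinetic energy: kg·m²/s²

Answer: kg·m²/s²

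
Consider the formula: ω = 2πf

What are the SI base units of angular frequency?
Units of each symbol in ω = 2πf:
  f (frequency): 1/s
  The factor 2π is dimensionless.

Multiplying the contributions: [1/s]
Adding exponents of each base unit: s: -1
SI base units of angular frequency: 1/s

Answer: 1/s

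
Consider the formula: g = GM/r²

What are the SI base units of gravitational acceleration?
Units of each symbol in g = GM/r²:
  G (gravitational constant): m³/(kg·s²)
  M (mass): kg
  r (distance): m  → to the power 2 in the denominator, contributes 1/m²

Multiplying the contributions: [m³/(kg·s²)] · [kg] · [1/m²]
Adding exponents of each base unit: m: 1, s: -2
SI base units of gravitational acceleration: m/s²

Answer: m/s²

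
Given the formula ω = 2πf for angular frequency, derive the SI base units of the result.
Units of each symbol in ω = 2πf:
  f (frequency): 1/s
  The factor 2π is dimensionless.

Multiplying the contributions: [1/s]
Adding exponents of each base unit: s: -1
SI base units of angular frequency: 1/s

Answer: 1/s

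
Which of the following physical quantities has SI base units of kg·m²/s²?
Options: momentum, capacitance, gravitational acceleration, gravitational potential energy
Checking the SI base units of each option:
  momentum (p = mv): kg·m/s  ✗
  capacitance (C = Q/V): s⁴·A²/(kg·m²)  ✗
  gravitational acceleration (g = GM/r²): m/s²  ✗
  gravitational potential energy (U = -GMm/r): kg·m²/s²  ✓ matches

Only gravitational potential energy has units kg·m²/s².

Answer: gravitational potential energy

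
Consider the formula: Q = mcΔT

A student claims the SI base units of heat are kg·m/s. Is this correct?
Units of each symbol in Q = mcΔT:
  m (mass): kg
  c (specific heat capacity, in J/(kg·K)): m²/(s²·K)
  ΔT (temperature change): K

Multiplying the contributions: [kg] · [m²/(s²·K)] · [K]
Adding exponents of each base unit: kg: 1, m: 2, s: -2
SI base units of heat: kg·m²/s²

The claimed units kg·m/s (exponents kg: 1, m: 1, s: -1) do not match the derived units kg·m²/s² (exponents kg: 1, m: 2, s: -2), so the claim is incorrect.

Answer: No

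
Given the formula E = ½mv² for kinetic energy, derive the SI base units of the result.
Units of each symbol in E = ½mv²:
  m (mass): kg
  v (speed): m/s  → to the power 2, contributes m²/s²
  The factor ½ is dimensionless.

Multiplying the contributions: [kg] · [m²/s²]
Adding exponents of each base unit: kg: 1, m: 2, s: -2
SI base units of kinetic energy: kg·m²/s²

Answer: kg·m²/s²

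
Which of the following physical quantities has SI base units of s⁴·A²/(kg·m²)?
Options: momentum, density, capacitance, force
Checking the SI base units of each option:
  momentum (p = mv): kg·m/s  ✗
  density (ρ = m/V): kg/m³  ✗
  capacitance (C = Q/V): s⁴·A²/(kg·m²)  ✓ matches
  force (F = ma): kg·m/s²  ✗

Only capacitance has units s⁴·A²/(kg·m²).

Answer: capacitance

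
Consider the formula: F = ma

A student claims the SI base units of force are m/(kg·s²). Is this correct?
Units of each symbol in F = ma:
  m (mass): kg
  a (acceleration): m/s²

Multiplying the contributions: [kg] · [m/s²]
Adding exponents of each base unit: kg: 1, m: 1, s: -2
SI base units of force: kg·m/s²

The claimed units m/(kg·s²) (exponents kg: -1, m: 1, s: -2) do not match the derived units kg·m/s² (exponents kg: 1, m: 1, s: -2), so the claim is incorrect.

Answer: No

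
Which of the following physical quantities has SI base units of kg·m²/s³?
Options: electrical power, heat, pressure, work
Checking the SI base units of each option:
  electrical power (P = IV): kg·m²/s³  ✓ matches
  heat (Q = mcΔT): kg·m²/s²  ✗
  pressure (P = F/A): kg/(m·s²)  ✗
  work (W = Fd): kg·m²/s²  ✗

Only electrical power has units kg·m²/s³.

Answer: electrical power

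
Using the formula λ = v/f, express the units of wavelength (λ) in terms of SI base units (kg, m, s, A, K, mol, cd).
Units of each symbol in λ = v/f:
  v (wave speed): m/s
  f (frequency): 1/s  → in the denominator, contributes s

Multiplying the contributions: [m/s] · [s]
Adding exponents of each base unit: m: 1
SI base units of wavelength: m

Answer: m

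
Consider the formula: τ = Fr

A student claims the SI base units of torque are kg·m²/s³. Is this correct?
Units of each symbol in τ = Fr:
  F (force): kg·m/s²
  r (lever arm): m

Multiplying the contributions: [kg·m/s²] · [m]
Adding exponents of each base unit: kg: 1, m: 2, s: -2
SI base units of torque: kg·m²/s²

The claimed units kg·m²/s³ (exponents kg: 1, m: 2, s: -3) do not match the derived units kg·m²/s² (exponents kg: 1, m: 2, s: -2), so the claim is incorrect.

Answer: No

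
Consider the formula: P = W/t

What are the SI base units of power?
Units of each symbol in P = W/t:
  W (work): kg·m²/s²
  t (time): s  → in the denominator, contributes 1/s

Multiplying the contributions: [kg·m²/s²] · [1/s]
Adding exponents of each base unit: kg: 1, m: 2, s: -3
SI base units of power: kg·m²/s³

Answer: kg·m²/s³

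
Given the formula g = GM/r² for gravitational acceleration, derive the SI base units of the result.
Units of each symbol in g = GM/r²:
  G (gravitational constant): m³/(kg·s²)
  M (mass): kg
  r (distance): m  → to the power 2 in the denominator, contributes 1/m²

Multiplying the contributions: [m³/(kg·s²)] · [kg] · [1/m²]
Adding exponents of each base unit: m: 1, s: -2
SI base units of gravitational acceleration: m/s²

Answer: m/s²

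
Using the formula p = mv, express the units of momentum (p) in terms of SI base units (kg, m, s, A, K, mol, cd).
Units of each symbol in p = mv:
  m (mass): kg
  v (velocity): m/s

Multiplying the contributions: [kg] · [m/s]
Adding exponents of each base unit: kg: 1, m: 1, s: -1
SI base units of momentum: kg·m/s

Answer: kg·m/s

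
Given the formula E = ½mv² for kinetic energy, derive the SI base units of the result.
Units of each symbol in E = ½mv²:
  m (mass): kg
  v (speed): m/s  → to the power 2, contributes m²/s²
  The factor ½ is dimensionless.

Multiplying the contributions: [kg] · [m²/s²]
Adding exponents of each base unit: kg: 1, m: 2, s: -2
SI base units of kinetic energy: kg·m²/s²

Answer: kg·m²/s²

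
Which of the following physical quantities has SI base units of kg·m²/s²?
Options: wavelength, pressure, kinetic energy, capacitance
Checking the SI base units of each option:
  wavelength (λ = v/f): m  ✗
  pressure (P = F/A): kg/(m·s²)  ✗
  kinetic energy (E = ½mv²): kg·m²/s²  ✓ matches
  capacitance (C = Q/V): s⁴·A²/(kg·m²)  ✗

Only kinetic energy has units kg·m²/s².

Answer: kinetic energy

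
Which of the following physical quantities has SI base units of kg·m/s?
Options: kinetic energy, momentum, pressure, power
Checking the SI base units of each option:
  kinetic energy (E = ½mv²): kg·m²/s²  ✗
  momentum (p = mv): kg·m/s  ✓ matches
  pressure (P = F/A): kg/(m·s²)  ✗
  power (P = W/t): kg·m²/s³  ✗

Only momentum has units kg·m/s.

Answer: momentum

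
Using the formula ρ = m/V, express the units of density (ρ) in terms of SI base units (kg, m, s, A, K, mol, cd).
Units of each symbol in ρ = m/V:
  m (mass): kg
  V (volume): m³  → in the denominator, contributes 1/m³

Multiplying the contributions: [kg] · [1/m³]
Adding exponents of each base unit: kg: 1, m: -3
SI base units of density: kg/m³

Answer: kg/m³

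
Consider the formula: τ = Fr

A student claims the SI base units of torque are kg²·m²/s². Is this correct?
Units of each symbol in τ = Fr:
  F (force): kg·m/s²
  r (lever arm): m

Multiplying the contributions: [kg·m/s²] · [m]
Adding exponents of each base unit: kg: 1, m: 2, s: -2
SI base units of torque: kg·m²/s²

The claimed units kg²·m²/s² (exponents kg: 2, m: 2, s: -2) do not match the derived units kg·m²/s² (exponents kg: 1, m: 2, s: -2), so the claim is incorrect.

Answer: No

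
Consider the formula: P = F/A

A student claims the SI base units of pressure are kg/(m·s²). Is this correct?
Units of each symbol in P = F/A:
  F (force): kg·m/s²
  A (area): m²  → in the denominator, contributes 1/m²

Multiplying the contributions: [kg·m/s²] · [1/m²]
Adding exponents of each base unit: kg: 1, m: -1, s: -2
SI base units of pressure: kg/(m·s²)

The claimed units kg/(m·s²) match the derived units, so the claim is correct.

Answer: Yes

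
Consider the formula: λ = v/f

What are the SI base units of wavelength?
Units of each symbol in λ = v/f:
  v (wave speed): m/s
  f (frequency): 1/s  → in the denominator, contributes s

Multiplying the contributions: [m/s] · [s]
Adding exponents of each base unit: m: 1
SI base units of wavelength: m

Answer: m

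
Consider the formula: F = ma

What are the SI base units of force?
Units of each symbol in F = ma:
  m (mass): kg
  a (acceleration): m/s²

Multiplying the contributions: [kg] · [m/s²]
Adding exponents of each base unit: kg: 1, m: 1, s: -2
SI base units of force: kg·m/s²

Answer: kg·m/s²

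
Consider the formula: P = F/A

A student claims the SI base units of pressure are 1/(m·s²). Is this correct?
Units of each symbol in P = F/A:
  F (force): kg·m/s²
  A (area): m²  → in the denominator, contributes 1/m²

Multiplying the contributions: [kg·m/s²] · [1/m²]
Adding exponents of each base unit: kg: 1, m: -1, s: -2
SI base units of pressure: kg/(m·s²)

The claimed units 1/(m·s²) (exponents m: -1, s: -2) do not match the derived units kg/(m·s²) (exponents kg: 1, m: -1, s: -2), so the claim is incorrect.

Answer: No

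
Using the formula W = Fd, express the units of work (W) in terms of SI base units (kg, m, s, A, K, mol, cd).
Units of each symbol in W = Fd:
  F (force): kg·m/s²
  d (displacement): m

Multiplying the contributions: [kg·m/s²] · [m]
Adding exponents of each base unit: kg: 1, m: 2, s: -2
SI base units of work: kg·m²/s²

Answer: kg·m²/s²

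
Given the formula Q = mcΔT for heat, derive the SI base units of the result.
Units of each symbol in Q = mcΔT:
  m (mass): kg
  c (specific heat capacity, in J/(kg·K)): m²/(s²·K)
  ΔT (temperature change): K

Multiplying the contributions: [kg] · [m²/(s²·K)] · [K]
Adding exponents of each base unit: kg: 1, m: 2, s: -2
SI base units of heat: kg·m²/s²

Answer: kg·m²/s²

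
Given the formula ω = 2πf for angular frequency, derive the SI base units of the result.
Units of each symbol in ω = 2πf:
  f (frequency): 1/s
  The factor 2π is dimensionless.

Multiplying the contributions: [1/s]
Adding exponents of each base unit: s: -1
SI base units of angular frequency: 1/s

Answer: 1/s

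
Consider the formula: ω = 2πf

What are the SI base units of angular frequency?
Units of each symbol in ω = 2πf:
  f (frequency): 1/s
  The factor 2π is dimensionless.

Multiplying the contributions: [1/s]
Adding exponents of each base unit: s: -1
SI base units of angular frequency: 1/s

Answer: 1/s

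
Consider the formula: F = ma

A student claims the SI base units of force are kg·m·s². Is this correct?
Units of each symbol in F = ma:
  m (mass): kg
  a (acceleration): m/s²

Multiplying the contributions: [kg] · [m/s²]
Adding exponents of each base unit: kg: 1, m: 1, s: -2
SI base units of force: kg·m/s²

The claimed units kg·m·s² (exponents kg: 1, m: 1, s: 2) do not match the derived units kg·m/s² (exponents kg: 1, m: 1, s: -2), so the claim is incorrect.

Answer: No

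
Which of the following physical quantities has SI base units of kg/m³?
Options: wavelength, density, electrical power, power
Checking the SI base units of each option:
  wavelength (λ = v/f): m  ✗
  density (ρ = m/V): kg/m³  ✓ matches
  electrical power (P = IV): kg·m²/s³  ✗
  power (P = W/t): kg·m²/s³  ✗

Only density has units kg/m³.

Answer: density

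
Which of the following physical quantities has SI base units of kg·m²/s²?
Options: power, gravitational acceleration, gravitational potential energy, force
Checking the SI base units of each option:
  power (P = W/t): kg·m²/s³  ✗
  gravitational acceleration (g = GM/r²): m/s²  ✗
  gravitational potential energy (U = -GMm/r): kg·m²/s²  ✓ matches
  force (F = ma): kg·m/s²  ✗

Only gravitational potential energy has units kg·m²/s².

Answer: gravitational potential energy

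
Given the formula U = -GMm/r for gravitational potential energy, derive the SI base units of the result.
Units of each symbol in U = -GMm/r:
  G (gravitational constant): m³/(kg·s²)
  M (mass): kg
  m (mass): kg
  r (distance): m  → in the denominator, contributes 1/m
  The minus sign does not affect the units.

Multiplying the contributions: [m³/(kg·s²)] · [kg] · [kg] · [1/m]
Adding exponents of each base unit: kg: 1, m: 2, s: -2
SI base units of gravitational potential energy: kg·m²/s²

Answer: kg·m²/s²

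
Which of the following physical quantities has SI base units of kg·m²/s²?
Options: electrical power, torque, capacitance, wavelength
Checking the SI base units of each option:
  electrical power (P = IV): kg·m²/s³  ✗
  torque (τ = Fr): kg·m²/s²  ✓ matches
  capacitance (C = Q/V): s⁴·A²/(kg·m²)  ✗
  wavelength (λ = v/f): m  ✗

Only torque has units kg·m²/s².

Answer: torque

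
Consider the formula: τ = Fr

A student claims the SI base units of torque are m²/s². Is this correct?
Units of each symbol in τ = Fr:
  F (force): kg·m/s²
  r (lever arm): m

Multiplying the contributions: [kg·m/s²] · [m]
Adding exponents of each base unit: kg: 1, m: 2, s: -2
SI base units of torque: kg·m²/s²

The claimed units m²/s² (exponents m: 2, s: -2) do not match the derived units kg·m²/s² (exponents kg: 1, m: 2, s: -2), so the claim is incorrect.

Answer: No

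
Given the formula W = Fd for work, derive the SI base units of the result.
Units of each symbol in W = Fd:
  F (force): kg·m/s²
  d (displacement): m

Multiplying the contributions: [kg·m/s²] · [m]
Adding exponents of each base unit: kg: 1, m: 2, s: -2
SI base units of work: kg·m²/s²

Answer: kg·m²/s²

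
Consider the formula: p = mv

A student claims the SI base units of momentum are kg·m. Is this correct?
Units of each symbol in p = mv:
  m (mass): kg
  v (velocity): m/s

Multiplying the contributions: [kg] · [m/s]
Adding exponents of each base unit: kg: 1, m: 1, s: -1
SI base units of momentum: kg·m/s

The claimed units kg·m (exponents kg: 1, m: 1) do not match the derived units kg·m/s (exponents kg: 1, m: 1, s: -1), so the claim is incorrect.

Answer: No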